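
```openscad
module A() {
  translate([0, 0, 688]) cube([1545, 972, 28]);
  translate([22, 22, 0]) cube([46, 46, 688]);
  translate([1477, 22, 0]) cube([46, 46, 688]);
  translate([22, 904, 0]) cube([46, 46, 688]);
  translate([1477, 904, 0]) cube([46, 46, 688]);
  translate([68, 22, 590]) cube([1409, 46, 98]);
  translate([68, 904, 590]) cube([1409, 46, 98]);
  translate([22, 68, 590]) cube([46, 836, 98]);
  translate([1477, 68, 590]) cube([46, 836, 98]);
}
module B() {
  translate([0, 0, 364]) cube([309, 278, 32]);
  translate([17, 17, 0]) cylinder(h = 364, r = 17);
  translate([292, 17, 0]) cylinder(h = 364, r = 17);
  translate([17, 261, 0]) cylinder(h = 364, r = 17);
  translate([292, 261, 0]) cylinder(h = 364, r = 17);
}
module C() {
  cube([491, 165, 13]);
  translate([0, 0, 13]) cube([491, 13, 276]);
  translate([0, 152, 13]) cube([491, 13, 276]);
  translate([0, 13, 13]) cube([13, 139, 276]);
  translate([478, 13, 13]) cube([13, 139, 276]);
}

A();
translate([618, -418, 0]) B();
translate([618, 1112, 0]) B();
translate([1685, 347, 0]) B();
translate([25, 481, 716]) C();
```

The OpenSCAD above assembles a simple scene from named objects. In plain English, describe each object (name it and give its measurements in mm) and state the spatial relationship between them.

A is a rectangular dining table. The top is 1545×972×28 mm with its upper surface at z = 716 mm. It stands on four 46×46 mm square legs, each inset 22 mm from the nearest pair of top edges, running from the floor to the underside of the top. Four apron rails, 46 mm thick and 98 mm tall, run between adjacent legs with their top edges flush with the underside of the top and their outer faces flush with the legs' outer faces.

B is a four-legged stool. The seat is 309×278 mm, 32 mm thick, top at z = 396 mm. It stands on four round legs, each 34 mm in diameter, from z = 0 to the seat underside, each leg's axis is inset half a diameter from the nearest pair of seat edges (so the leg's bounding box is flush with the corner).

C is an open-topped rectangular box: outside dimensions 491×165×289 mm, with a uniform wall and base thickness of 13 mm. The base is a full 491×165 slab on the floor; four walls sit on top of the base. The front and back walls (the −y and +y sides) span the full width; the two side walls fit between them.

Three stools sit around the table at the −y, +y, +x sides. The open box is on top of the table.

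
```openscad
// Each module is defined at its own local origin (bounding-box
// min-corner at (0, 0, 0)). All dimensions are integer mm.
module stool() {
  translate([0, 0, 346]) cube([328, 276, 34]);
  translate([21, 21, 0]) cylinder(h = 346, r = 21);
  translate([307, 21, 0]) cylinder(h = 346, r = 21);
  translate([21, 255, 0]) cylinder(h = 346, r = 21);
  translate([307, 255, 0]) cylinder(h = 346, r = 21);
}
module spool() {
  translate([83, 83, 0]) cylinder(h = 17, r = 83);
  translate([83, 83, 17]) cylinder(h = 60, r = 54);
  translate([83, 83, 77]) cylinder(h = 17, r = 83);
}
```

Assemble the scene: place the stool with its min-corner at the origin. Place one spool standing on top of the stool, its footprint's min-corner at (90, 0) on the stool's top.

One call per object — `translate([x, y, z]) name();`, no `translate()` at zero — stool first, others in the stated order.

stool();
translate([90, 0, 380]) spool();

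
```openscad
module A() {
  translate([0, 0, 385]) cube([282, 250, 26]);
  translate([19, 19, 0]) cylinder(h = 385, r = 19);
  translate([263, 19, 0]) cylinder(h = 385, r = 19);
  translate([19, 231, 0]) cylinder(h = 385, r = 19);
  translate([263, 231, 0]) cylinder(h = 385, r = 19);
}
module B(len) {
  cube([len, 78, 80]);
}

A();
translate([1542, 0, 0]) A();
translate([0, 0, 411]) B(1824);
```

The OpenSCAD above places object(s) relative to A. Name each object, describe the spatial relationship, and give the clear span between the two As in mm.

A is a stool. B is a beam. A beam spans the tops of two stools. The clear span between the two stools is 1260 mm.

Second stool starts at x = 1542; first ends at x = 282; clear span = 1542 − 282 = 1260 mm.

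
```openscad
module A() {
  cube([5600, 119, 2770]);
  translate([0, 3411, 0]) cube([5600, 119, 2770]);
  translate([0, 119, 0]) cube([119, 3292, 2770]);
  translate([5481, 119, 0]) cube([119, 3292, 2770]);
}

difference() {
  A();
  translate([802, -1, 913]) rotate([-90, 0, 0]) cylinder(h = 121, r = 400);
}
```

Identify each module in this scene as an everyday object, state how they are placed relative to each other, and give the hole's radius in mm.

The subtracted cylinder has r = 400 mm.

A is a house frame. The house frame has a circular hole through its front wall. The hole's radius is 400 mm.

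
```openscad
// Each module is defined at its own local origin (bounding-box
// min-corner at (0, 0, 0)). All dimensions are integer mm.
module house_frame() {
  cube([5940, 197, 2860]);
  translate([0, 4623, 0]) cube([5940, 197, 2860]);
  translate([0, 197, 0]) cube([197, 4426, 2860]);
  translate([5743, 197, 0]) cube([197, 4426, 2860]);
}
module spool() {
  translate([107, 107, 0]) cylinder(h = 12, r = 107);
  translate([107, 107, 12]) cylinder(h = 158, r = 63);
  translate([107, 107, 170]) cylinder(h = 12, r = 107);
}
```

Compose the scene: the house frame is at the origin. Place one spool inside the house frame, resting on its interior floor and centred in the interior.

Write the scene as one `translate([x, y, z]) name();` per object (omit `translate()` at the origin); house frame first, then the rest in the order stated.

house_frame();
translate([2863, 2303, 0]) spool();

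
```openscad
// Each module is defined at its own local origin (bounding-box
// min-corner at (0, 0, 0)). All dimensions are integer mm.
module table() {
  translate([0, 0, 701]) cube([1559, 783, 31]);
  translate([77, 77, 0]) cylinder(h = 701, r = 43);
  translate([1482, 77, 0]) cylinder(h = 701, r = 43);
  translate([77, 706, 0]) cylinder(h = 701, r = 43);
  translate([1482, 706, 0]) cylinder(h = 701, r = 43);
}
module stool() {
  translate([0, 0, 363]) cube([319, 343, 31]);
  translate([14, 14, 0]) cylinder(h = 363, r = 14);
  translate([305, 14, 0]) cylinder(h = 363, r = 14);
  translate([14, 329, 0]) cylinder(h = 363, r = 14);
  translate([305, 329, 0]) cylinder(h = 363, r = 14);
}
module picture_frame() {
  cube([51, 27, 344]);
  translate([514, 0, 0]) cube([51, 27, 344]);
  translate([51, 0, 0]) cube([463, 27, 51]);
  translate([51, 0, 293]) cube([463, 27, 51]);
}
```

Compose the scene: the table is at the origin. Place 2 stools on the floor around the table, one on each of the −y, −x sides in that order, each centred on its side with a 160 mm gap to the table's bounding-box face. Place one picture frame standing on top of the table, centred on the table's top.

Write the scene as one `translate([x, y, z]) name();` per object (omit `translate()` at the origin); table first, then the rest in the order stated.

table();
translate([620, -503, 0]) stool();
translate([-479, 220, 0]) stool();
translate([497, 378, 732]) picture_frame();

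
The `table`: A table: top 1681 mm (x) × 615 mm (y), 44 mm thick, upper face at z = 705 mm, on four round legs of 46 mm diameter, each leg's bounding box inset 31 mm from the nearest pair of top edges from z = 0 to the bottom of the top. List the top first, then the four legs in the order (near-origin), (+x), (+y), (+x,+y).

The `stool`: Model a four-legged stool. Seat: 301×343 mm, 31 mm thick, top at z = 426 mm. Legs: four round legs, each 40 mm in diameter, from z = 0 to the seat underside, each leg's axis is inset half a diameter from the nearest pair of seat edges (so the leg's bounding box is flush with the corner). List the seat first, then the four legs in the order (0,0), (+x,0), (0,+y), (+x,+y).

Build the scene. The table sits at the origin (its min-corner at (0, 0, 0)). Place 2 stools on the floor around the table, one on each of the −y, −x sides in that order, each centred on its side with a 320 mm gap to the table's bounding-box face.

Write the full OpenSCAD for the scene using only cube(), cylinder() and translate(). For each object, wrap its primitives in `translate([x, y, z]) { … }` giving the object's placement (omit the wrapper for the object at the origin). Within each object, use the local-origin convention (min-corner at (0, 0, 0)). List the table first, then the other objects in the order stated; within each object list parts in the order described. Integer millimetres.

translate([0, 0, 661]) cube([1681, 615, 44]);
translate([54, 54, 0]) cylinder(h = 661, r = 23);
translate([1627, 54, 0]) cylinder(h = 661, r = 23);
translate([54, 561, 0]) cylinder(h = 661, r = 23);
translate([1627, 561, 0]) cylinder(h = 661, r = 23);
translate([690, -663, 0]) {
  translate([0, 0, 395]) cube([301, 343, 31]);
  translate([20, 20, 0]) cylinder(h = 395, r = 20);
  translate([281, 20, 0]) cylinder(h = 395, r = 20);
  translate([20, 323, 0]) cylinder(h = 395, r = 20);
  translate([281, 323, 0]) cylinder(h = 395, r = 20);
}
translate([-621, 136, 0]) {
  translate([0, 0, 395]) cube([301, 343, 31]);
  translate([20, 20, 0]) cylinder(h = 395, r = 20);
  translate([281, 20, 0]) cylinder(h = 395, r = 20);
  translate([20, 323, 0]) cylinder(h = 395, r = 20);
  translate([281, 323, 0]) cylinder(h = 395, r = 20);
}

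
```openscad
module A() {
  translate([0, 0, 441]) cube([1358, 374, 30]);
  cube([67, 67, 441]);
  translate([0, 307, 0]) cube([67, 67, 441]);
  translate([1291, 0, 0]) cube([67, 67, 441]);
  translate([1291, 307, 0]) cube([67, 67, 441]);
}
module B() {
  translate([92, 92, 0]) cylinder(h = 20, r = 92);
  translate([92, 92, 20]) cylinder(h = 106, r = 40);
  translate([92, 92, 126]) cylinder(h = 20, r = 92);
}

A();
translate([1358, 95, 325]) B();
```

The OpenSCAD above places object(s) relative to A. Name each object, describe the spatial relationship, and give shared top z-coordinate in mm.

A is a bench. B is a spool. The spool is beside the bench with their tops flush at z = 471. The shared top z-coordinate is 471 mm.

Both tops at z = 471 mm.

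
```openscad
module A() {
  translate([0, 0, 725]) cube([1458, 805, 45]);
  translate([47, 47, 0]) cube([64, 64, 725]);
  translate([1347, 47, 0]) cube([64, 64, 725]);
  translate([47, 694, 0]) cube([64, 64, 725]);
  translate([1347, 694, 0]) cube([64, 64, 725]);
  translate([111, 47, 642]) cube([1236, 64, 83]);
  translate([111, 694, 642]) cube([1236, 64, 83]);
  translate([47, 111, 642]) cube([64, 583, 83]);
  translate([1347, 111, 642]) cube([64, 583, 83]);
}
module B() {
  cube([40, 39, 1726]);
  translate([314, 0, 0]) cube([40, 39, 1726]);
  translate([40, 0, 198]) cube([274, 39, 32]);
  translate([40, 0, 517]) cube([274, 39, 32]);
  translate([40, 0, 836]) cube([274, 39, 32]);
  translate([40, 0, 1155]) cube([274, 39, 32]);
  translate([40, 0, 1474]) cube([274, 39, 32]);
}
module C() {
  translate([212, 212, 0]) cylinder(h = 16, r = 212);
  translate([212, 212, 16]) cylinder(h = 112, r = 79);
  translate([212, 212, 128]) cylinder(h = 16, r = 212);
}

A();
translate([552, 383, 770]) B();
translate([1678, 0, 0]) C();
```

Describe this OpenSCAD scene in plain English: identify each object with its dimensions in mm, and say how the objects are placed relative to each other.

A is a table with a 1458×805 mm rectangular top, 45 mm thick, top surface at z = 770 mm, supported by four 64×64 mm square legs, each inset 47 mm from the nearest pair of top edges, running from the floor. Four apron rails, 64 mm thick and 83 mm tall, run between adjacent legs with their top edges flush with the underside of the top and their outer faces flush with the legs' outer faces.

B is a wooden ladder with two side rails of 40×39 mm section and 1726 mm height, set 354 mm apart overall. Between them run 5 rectangular rungs (39 mm deep, 32 mm thick), front faces flush with the rails' −y face. The bottom of the first rung is 198 mm above the floor and each subsequent rung is 319 mm higher than the one below.

C is a spool: two coaxial disc flanges of radius 212 mm and thickness 16 mm, joined by a core cylinder of radius 79 mm and height 112 mm. The lower flange rests on z = 0 and the three cylinders share a vertical axis.

The ladder is on top of the table, centred. The spool is on the floor beside the table on its +x side.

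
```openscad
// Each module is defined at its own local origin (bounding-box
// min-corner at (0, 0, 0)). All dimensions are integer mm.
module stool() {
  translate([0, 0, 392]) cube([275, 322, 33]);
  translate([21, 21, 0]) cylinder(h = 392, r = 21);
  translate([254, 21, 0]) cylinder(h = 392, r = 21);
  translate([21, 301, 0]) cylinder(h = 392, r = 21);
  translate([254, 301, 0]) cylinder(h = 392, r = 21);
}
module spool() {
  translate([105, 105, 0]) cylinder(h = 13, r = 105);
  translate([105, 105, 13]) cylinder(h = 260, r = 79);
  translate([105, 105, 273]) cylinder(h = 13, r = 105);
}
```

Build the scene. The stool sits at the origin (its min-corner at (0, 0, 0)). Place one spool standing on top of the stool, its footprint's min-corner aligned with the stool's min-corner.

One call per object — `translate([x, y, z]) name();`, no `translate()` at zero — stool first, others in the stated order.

stool();
translate([0, 0, 425]) spool();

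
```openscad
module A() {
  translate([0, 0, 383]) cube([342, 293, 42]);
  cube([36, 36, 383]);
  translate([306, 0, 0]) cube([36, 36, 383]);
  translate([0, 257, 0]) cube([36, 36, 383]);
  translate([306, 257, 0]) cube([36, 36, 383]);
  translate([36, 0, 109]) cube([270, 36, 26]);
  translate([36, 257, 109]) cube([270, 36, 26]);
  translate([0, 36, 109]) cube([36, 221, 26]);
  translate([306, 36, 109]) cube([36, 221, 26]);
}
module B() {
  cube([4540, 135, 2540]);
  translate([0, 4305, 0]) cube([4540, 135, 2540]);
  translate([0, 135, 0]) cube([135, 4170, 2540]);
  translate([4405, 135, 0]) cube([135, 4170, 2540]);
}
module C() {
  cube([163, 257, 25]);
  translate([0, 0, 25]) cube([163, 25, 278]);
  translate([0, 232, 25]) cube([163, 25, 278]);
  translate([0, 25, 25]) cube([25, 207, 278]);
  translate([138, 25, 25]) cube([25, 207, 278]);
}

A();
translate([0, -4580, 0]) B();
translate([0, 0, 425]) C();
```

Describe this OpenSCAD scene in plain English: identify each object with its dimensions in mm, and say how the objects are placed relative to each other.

A is a four-legged stool. The seat is 342×293 mm, 42 mm thick, top at z = 425 mm. It stands on four square legs, each 36×36 mm in cross-section, from z = 0 to the seat underside, each flush with a corner of the seat. Four stretchers, 36 mm wide and 26 mm tall, connect adjacent legs with their undersides at z = 109 mm, each running between the inner faces of the legs it joins and aligned with the legs' outer faces on the other axis.

B is the wall frame of a small rectangular building: four walls, each 2540 mm tall and 135 mm thick, enclosing a footprint 4540 mm (x) by 4440 mm (y) outside-to-outside, with no floor or roof. The front and back walls (the −y and +y sides) span the full width; the two side walls fit between them.

C is an open-topped rectangular box: outside dimensions 163×257×303 mm, with a uniform wall and base thickness of 25 mm. The base is a full 163×257 slab on the floor; four walls sit on top of the base. The front and back walls (the −y and +y sides) span the full width; the two side walls fit between them.

The house frame is on the floor beside the stool on its −y side. The open box is on top of the stool.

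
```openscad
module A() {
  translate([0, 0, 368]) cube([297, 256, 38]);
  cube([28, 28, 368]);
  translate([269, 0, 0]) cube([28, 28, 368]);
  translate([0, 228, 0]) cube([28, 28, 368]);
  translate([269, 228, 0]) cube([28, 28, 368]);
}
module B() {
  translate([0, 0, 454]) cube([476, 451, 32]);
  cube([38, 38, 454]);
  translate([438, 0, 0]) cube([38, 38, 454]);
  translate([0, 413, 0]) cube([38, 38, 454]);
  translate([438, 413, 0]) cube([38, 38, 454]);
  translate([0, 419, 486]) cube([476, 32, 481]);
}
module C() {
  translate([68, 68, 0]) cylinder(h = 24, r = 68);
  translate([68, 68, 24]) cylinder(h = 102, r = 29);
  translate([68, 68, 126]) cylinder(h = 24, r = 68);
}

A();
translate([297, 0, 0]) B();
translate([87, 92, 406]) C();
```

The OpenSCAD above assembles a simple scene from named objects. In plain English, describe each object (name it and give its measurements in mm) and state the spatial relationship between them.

A is a four-legged stool. The seat is 297×256 mm, 38 mm thick, top at z = 406 mm. It stands on four square legs, each 28×28 mm in cross-section, from z = 0 to the seat underside, each flush with a corner of the seat.

B is a chair: 476×451 mm seat, 32 mm thick, top at z = 486 mm, on four 38 mm square corner legs flush with the seat edges. A 32 mm thick backrest slab spans the full seat width, extending 481 mm above the seat top, its back face flush with the seat's +y edge.

C is a spool: two coaxial disc flanges of radius 68 mm and thickness 24 mm, joined by a core cylinder of radius 29 mm and height 102 mm. The lower flange rests on z = 0 and the three cylinders share a vertical axis.

The chair is against the stool's +x side, with their −y faces flush. The spool is on top of the stool.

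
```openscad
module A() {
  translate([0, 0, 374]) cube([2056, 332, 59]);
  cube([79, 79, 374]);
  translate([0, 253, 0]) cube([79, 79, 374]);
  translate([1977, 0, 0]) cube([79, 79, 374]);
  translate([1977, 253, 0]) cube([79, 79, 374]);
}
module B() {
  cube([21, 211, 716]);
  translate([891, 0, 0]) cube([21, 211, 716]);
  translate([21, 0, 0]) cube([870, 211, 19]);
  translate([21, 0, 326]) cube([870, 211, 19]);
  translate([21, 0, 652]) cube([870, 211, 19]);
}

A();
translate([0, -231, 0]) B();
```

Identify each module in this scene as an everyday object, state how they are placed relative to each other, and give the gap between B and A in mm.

A is a bench. B is a bookshelf. The bookshelf is on the floor beside the bench on its −y side. The gap between the bookshelf and the bench is 20 mm.

The bookshelf's nearest face is 20 mm from the bench's −y face.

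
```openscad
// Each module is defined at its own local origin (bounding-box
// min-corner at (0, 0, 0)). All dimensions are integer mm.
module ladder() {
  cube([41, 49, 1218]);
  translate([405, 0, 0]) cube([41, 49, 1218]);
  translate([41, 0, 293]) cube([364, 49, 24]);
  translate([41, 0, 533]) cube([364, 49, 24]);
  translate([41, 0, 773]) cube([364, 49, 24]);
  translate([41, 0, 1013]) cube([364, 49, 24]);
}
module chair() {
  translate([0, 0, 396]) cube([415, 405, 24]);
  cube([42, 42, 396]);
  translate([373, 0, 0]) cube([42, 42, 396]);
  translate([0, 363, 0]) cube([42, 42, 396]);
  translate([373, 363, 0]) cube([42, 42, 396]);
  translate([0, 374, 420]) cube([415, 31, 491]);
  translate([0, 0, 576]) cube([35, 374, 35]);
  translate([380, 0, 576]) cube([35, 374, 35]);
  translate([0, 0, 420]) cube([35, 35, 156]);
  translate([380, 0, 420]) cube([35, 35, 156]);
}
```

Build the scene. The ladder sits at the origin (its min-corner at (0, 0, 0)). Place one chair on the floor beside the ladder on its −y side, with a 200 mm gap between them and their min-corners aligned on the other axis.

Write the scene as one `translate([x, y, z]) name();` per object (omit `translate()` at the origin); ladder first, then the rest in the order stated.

ladder();
translate([0, -605, 0]) chair();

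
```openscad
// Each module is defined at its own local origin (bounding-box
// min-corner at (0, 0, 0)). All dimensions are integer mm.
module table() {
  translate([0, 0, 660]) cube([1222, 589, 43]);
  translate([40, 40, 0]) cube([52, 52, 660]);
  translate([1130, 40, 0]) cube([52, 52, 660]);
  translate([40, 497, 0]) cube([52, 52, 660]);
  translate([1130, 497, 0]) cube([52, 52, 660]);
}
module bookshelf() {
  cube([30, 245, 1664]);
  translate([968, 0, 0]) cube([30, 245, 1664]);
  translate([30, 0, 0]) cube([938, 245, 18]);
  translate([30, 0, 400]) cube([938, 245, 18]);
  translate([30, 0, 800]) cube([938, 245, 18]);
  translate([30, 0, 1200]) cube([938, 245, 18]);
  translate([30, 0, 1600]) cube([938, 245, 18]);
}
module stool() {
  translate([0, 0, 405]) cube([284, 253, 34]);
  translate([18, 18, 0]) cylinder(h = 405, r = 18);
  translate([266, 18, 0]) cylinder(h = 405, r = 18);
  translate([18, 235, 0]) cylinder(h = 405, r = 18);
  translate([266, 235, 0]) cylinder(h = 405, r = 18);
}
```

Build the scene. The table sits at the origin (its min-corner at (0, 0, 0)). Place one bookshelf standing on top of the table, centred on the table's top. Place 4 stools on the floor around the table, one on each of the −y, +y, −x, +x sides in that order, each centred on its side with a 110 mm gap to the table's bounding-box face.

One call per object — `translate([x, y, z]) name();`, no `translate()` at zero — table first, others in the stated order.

table();
translate([112, 172, 703]) bookshelf();
translate([469, -363, 0]) stool();
translate([469, 699, 0]) stool();
translate([-394, 168, 0]) stool();
translate([1332, 168, 0]) stool();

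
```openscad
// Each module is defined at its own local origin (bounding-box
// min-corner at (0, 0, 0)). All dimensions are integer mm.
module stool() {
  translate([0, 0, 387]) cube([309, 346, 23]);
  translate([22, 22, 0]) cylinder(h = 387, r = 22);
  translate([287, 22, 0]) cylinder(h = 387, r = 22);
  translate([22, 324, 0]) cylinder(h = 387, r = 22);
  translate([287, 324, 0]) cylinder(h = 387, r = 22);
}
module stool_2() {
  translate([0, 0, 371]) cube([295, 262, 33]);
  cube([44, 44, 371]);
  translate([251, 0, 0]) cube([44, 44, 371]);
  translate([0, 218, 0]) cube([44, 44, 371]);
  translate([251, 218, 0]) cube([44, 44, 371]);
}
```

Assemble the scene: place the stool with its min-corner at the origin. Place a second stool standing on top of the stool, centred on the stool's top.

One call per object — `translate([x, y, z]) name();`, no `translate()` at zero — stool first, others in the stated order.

stool();
translate([7, 42, 410]) stool_2();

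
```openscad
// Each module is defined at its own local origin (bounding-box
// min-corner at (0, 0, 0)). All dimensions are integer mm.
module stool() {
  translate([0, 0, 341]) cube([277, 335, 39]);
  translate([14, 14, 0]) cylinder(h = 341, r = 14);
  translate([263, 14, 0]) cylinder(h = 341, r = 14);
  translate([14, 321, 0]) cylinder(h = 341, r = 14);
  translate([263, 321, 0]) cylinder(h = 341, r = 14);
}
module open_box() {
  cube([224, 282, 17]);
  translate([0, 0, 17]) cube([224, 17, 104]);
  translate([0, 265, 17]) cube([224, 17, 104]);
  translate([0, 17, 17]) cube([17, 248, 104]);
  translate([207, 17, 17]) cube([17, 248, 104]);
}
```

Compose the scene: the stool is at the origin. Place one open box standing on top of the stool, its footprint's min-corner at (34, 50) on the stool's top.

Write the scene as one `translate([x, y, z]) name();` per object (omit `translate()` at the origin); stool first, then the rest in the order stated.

stool();
translate([34, 50, 380]) open_box();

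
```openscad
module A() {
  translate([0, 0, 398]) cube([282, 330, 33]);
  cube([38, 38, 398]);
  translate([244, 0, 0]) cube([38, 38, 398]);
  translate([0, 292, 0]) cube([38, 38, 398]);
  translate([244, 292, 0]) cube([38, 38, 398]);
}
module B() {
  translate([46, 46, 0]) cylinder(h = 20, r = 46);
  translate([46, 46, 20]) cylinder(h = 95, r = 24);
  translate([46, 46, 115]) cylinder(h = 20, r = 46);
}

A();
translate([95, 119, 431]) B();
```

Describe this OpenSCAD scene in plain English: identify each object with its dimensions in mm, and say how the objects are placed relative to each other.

A is a four-legged stool. The seat is 282×330 mm, 33 mm thick, top at z = 431 mm. It stands on four square legs, each 38×38 mm in cross-section, from z = 0 to the seat underside, each flush with a corner of the seat.

B is a spool: two coaxial disc flanges of radius 46 mm and thickness 20 mm, joined by a core cylinder of radius 24 mm and height 95 mm. The lower flange rests on z = 0 and the three cylinders share a vertical axis.

The spool is on top of the stool, centred.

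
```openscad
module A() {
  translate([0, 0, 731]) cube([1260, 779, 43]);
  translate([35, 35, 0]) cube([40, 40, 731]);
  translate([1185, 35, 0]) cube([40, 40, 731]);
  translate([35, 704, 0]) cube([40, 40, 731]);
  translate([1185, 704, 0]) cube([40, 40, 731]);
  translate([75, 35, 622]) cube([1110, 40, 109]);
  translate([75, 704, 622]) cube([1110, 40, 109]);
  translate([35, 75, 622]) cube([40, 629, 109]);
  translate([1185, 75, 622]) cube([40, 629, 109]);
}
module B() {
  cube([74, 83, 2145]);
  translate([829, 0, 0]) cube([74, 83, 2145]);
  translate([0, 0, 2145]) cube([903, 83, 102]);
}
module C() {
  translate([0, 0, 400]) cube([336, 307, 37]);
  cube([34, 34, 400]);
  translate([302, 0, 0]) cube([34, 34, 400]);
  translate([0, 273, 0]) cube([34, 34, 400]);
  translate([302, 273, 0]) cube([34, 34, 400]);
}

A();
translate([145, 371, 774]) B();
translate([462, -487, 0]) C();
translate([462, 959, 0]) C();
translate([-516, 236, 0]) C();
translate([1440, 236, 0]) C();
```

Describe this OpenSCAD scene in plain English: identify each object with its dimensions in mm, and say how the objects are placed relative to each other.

A is a table with a 1260×779 mm rectangular top, 43 mm thick, top surface at z = 774 mm, supported by four 40×40 mm square legs, each inset 35 mm from the nearest pair of top edges, running from the floor. Four apron rails, 40 mm thick and 109 mm tall, run between adjacent legs with their top edges flush with the underside of the top and their outer faces flush with the legs' outer faces.

B is a rectangular door frame: two vertical jambs of 74×83 mm section, 2145 mm tall, with a clear opening 755 mm wide between their inner faces. A header 102 mm tall and 83 mm deep lies on top of the jambs and spans the full outside width.

C is a simple wooden stool: a rectangular seat 336 mm (x) by 307 mm (y), 37 mm thick, top face at z = 437 mm, on four square legs, each 34×34 mm in cross-section. The legs rest on z = 0, each flush with a corner of the seat.

The door frame is on top of the table. Four stools sit around the table at the −y, +y, −x, +x sides.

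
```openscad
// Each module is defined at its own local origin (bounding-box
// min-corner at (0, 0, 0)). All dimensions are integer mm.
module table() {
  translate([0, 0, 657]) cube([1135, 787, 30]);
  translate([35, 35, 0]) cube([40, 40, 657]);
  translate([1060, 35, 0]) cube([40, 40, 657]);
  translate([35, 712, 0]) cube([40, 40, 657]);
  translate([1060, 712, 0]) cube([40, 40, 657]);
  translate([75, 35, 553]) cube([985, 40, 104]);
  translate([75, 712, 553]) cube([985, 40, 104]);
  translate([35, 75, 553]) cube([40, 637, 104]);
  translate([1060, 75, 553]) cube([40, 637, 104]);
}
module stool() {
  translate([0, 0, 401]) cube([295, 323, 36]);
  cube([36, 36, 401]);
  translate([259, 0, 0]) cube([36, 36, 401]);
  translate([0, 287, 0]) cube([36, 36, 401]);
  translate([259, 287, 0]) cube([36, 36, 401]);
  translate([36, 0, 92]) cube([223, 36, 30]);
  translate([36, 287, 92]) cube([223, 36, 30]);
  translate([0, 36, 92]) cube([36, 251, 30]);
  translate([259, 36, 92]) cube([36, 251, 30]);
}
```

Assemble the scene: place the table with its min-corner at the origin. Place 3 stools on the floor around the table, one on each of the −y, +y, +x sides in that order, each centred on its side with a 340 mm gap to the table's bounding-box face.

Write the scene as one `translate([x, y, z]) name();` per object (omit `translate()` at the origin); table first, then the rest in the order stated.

table();
translate([420, -663, 0]) stool();
translate([420, 1127, 0]) stool();
translate([1475, 232, 0]) stool();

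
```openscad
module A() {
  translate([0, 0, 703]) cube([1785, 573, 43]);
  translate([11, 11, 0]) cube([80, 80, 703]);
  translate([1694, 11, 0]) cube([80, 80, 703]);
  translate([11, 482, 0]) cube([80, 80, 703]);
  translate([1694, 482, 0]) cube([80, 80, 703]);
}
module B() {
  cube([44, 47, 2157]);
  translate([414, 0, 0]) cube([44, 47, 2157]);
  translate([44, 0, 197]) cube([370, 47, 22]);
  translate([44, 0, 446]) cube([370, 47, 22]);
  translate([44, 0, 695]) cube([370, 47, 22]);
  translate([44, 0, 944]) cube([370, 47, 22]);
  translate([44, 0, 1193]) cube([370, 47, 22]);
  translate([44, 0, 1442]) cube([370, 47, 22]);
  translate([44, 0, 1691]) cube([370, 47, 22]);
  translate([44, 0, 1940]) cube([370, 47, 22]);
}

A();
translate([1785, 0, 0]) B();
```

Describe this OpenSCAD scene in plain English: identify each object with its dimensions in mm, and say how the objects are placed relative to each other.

A is a table: top 1785 mm (x) × 573 mm (y), 43 mm thick, upper face at z = 746 mm, on four 80×80 mm square legs, each inset 11 mm from the nearest pair of top edges, running from z = 0 to the bottom of the top.

B is a straight ladder. Two 44×47 mm vertical rails, 2157 mm tall, stand 458 mm apart (outside-to-outside) with their front faces coplanar on the −y side. 8 rungs, each 47 mm deep and 22 mm tall, span between the inner faces of the rails, front faces flush with the rails. The lowest rung's underside is at z = 197 mm and rungs are spaced 249 mm apart (underside to underside).

The ladder is against the table's +x side, with their −y faces flush.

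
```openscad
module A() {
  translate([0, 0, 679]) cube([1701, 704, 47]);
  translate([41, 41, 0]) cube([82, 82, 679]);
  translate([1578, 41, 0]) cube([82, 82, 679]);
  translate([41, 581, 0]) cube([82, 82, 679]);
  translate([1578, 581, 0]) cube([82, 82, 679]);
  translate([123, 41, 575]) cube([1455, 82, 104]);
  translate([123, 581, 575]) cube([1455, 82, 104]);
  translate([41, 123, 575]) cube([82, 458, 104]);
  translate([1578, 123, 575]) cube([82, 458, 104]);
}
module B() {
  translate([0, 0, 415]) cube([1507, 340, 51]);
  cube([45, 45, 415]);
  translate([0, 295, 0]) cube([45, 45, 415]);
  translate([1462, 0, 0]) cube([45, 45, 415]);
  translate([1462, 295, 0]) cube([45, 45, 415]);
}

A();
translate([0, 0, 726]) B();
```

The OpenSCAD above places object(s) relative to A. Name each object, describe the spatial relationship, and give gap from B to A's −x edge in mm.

The bench's min-x is at 0; the table's min-x is 0; gap = 0 mm.

A is a table. B is a bench. The bench is on top of the table. The gap from the bench to the table's −x edge is 0 mm.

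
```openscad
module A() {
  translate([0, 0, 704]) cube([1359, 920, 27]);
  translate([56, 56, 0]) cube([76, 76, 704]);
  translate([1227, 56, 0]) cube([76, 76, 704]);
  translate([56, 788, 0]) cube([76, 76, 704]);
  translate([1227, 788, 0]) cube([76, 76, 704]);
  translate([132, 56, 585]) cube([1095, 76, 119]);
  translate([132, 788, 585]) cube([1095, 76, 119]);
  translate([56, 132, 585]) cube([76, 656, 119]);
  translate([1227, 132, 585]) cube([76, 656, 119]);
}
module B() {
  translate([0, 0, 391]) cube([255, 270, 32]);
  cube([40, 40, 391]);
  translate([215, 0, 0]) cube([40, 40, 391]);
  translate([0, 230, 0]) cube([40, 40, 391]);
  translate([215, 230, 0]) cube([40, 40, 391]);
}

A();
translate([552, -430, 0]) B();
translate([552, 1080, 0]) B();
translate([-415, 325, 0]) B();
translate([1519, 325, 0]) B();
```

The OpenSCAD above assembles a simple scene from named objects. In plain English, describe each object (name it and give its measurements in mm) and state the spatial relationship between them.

A is a table with a 1359×920 mm rectangular top, 27 mm thick, top surface at z = 731 mm, supported by four 76×76 mm square legs, each inset 56 mm from the nearest pair of top edges, running from the floor. Four apron rails, 76 mm thick and 119 mm tall, run between adjacent legs with their top edges flush with the underside of the top and their outer faces flush with the legs' outer faces.

B is a four-legged stool. The seat is 255×270 mm, 32 mm thick, top at z = 423 mm. It stands on four square legs, each 40×40 mm in cross-section, from z = 0 to the seat underside, each flush with a corner of the seat.

Four stools sit around the table at the −y, +y, −x, +x sides.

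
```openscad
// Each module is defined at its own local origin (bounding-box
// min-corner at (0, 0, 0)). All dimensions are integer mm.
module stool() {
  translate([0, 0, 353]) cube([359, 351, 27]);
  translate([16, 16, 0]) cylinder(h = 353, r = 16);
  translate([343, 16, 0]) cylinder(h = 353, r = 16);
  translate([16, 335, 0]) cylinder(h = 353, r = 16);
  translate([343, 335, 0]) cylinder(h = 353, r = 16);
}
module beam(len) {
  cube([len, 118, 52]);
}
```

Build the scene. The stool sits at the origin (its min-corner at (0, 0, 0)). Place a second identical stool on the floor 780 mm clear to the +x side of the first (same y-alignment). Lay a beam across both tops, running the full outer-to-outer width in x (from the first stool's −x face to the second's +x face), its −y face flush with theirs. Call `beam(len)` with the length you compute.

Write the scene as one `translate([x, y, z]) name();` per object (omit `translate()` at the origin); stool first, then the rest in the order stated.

stool();
translate([1139, 0, 0]) stool();
translate([0, 0, 380]) beam(1498);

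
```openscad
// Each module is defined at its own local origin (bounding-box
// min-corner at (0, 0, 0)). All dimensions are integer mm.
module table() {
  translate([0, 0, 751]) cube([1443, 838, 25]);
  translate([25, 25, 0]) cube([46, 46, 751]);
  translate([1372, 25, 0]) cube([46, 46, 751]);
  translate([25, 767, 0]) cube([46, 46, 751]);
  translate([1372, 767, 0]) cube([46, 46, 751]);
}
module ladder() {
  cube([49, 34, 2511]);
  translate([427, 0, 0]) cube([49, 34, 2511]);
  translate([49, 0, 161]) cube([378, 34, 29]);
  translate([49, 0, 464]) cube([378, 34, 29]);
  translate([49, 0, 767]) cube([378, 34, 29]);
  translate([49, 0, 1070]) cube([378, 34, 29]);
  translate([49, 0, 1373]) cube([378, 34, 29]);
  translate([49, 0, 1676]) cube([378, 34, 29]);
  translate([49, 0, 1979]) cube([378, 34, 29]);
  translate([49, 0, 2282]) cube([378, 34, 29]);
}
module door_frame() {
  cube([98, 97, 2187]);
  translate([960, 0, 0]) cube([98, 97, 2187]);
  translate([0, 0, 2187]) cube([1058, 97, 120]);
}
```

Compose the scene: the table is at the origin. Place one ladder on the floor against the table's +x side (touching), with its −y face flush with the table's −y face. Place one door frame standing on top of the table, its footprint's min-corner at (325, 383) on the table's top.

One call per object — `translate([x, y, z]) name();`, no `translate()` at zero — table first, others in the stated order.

table();
translate([1443, 0, 0]) ladder();
translate([325, 383, 776]) door_frame();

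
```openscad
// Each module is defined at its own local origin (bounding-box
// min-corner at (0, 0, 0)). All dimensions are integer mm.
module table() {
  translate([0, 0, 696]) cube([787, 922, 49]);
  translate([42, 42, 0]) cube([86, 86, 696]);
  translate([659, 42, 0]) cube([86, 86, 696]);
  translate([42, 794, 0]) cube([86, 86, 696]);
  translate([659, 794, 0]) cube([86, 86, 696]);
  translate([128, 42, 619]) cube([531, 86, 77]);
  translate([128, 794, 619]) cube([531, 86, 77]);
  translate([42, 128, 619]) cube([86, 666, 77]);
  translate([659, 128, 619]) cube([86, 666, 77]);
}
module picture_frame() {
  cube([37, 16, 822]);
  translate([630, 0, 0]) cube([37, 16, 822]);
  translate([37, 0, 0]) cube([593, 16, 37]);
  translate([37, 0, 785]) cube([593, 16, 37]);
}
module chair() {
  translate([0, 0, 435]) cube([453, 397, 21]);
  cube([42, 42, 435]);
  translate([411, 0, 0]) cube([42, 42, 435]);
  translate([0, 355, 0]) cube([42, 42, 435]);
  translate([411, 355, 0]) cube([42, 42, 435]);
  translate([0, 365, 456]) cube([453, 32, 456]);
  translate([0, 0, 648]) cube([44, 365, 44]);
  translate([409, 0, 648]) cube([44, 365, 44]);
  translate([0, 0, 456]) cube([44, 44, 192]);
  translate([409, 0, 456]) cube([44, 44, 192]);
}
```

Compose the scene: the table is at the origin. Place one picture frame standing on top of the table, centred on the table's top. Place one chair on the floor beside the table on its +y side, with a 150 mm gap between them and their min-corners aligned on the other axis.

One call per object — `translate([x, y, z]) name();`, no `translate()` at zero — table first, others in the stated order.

table();
translate([60, 453, 745]) picture_frame();
translate([0, 1072, 0]) chair();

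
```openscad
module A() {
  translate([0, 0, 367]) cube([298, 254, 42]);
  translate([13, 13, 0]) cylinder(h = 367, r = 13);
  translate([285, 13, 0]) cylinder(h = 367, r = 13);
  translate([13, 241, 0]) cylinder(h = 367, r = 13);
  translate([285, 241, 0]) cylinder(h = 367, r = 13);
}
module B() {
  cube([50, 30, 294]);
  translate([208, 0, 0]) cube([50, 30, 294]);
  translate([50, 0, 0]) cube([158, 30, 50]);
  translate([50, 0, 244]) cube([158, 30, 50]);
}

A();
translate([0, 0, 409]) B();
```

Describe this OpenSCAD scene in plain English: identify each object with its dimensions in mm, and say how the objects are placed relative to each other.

A is a four-legged stool. The seat is 298×254 mm, 42 mm thick, top at z = 409 mm. It stands on four round legs, each 26 mm in diameter, from z = 0 to the seat underside, each leg's axis is inset half a diameter from the nearest pair of seat edges (so the leg's bounding box is flush with the corner).

B is a rectangular picture frame lying in the x–z plane (depth along y). The opening is 158 mm wide (x) by 194 mm tall (z), surrounded by a border 50 mm wide on all four sides. The frame is 30 mm deep and is made of two full-height vertical stiles with two horizontal rails fitted between them.

The picture frame is on top of the stool.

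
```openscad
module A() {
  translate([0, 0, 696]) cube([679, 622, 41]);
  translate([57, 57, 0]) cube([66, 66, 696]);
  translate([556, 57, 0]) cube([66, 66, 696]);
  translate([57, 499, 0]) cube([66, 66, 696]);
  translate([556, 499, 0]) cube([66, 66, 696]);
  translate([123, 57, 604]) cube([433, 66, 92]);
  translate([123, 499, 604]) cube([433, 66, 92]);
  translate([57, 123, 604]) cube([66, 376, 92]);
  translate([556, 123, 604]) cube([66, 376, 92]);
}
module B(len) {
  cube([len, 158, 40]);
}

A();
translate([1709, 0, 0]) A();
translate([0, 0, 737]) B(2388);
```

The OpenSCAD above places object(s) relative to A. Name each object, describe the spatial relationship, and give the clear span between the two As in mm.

A is a table. B is a beam. A beam spans the tops of two tables. The clear span between the two tables is 1030 mm.

Second table starts at x = 1709; first ends at x = 679; clear span = 1709 − 679 = 1030 mm.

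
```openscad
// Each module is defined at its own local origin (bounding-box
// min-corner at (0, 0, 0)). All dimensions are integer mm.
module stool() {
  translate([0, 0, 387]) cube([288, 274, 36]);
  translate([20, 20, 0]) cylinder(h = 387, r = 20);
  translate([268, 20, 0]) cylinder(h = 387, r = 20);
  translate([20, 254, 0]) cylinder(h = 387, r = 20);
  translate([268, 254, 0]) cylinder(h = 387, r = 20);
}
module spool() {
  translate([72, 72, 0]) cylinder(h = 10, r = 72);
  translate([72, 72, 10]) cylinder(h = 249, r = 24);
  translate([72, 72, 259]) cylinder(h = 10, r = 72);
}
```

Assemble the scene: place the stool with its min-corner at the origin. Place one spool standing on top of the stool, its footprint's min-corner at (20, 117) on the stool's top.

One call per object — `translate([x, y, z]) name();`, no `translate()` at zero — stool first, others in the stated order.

stool();
translate([20, 117, 423]) spool();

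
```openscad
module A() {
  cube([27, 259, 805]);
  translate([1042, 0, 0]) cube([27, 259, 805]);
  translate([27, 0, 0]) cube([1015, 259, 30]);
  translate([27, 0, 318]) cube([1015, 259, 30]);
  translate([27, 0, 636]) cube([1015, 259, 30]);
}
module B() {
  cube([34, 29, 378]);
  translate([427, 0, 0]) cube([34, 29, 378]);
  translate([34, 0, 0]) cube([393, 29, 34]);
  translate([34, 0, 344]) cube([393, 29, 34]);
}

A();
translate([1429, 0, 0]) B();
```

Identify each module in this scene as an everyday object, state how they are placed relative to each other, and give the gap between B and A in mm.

A is a bookshelf. B is a picture frame. The picture frame is on the floor beside the bookshelf on its +x side. The gap between the picture frame and the bookshelf is 360 mm.

The picture frame's nearest face is 360 mm from the bookshelf's +x face.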